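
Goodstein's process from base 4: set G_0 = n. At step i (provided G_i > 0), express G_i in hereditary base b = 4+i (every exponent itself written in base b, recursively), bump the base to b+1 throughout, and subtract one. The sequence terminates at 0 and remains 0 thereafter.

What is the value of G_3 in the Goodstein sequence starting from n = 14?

20

base 4: 14 = 3·4 + 2; at 5: 3·5 + 2 = 17; next = 16
base 5: 16 = 3·5 + 1; at 6: 3·6 + 1 = 19; next = 18
base 6: 18 = 3·6; at 7: 3·7 = 21; next = 20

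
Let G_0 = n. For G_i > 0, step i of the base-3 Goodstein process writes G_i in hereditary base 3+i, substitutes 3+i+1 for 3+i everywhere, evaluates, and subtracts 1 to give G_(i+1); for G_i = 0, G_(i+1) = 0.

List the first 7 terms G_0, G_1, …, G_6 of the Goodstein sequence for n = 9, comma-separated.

base 3: 9 = 3^2; at 4: 4^2 = 16; next = 15
base 4: 15 = 3·4 + 3; at 5: 3·5 + 3 = 18; next = 17
base 5: 17 = 3·5 + 2; at 6: 3·6 + 2 = 20; next = 19
base 6: 19 = 3·6 + 1; at 7: 3·7 + 1 = 22; next = 21
base 7: 21 = 3·7; at 8: 3·8 = 24; next = 23
base 8: 23 = 2·8 + 7; at 9: 2·9 + 7 = 25; next = 24

9, 15, 17, 19, 21, 23, 24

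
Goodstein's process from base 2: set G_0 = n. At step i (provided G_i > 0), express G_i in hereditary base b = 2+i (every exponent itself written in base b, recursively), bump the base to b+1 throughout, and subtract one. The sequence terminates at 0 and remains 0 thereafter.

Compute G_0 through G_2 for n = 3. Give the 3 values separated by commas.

3 —HB2→ 2 + 1 —bump→ 3 + 1 = 4 —(−1)→ 3
3 —HB3→ 3 —bump→ 4 = 4 —(−1)→ 3

3, 3, 3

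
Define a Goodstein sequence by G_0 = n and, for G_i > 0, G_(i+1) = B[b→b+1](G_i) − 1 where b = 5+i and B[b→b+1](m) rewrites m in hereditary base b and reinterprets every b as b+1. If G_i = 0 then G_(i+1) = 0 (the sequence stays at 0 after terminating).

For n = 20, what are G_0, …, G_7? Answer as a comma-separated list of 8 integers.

20, 23, 25, 27, 29, 31, 33, 35

step 0: 20 = 4·5; sub 6 for 5: 4·6; = 24; G_1 = 24−1 = 23
step 1: 23 = 3·6 + 5; sub 7 for 6: 3·7 + 5; = 26; G_2 = 26−1 = 25
step 2: 25 = 3·7 + 4; sub 8 for 7: 3·8 + 4; = 28; G_3 = 28−1 = 27
step 3: 27 = 3·8 + 3; sub 9 for 8: 3·9 + 3; = 30; G_4 = 30−1 = 29
step 4: 29 = 3·9 + 2; sub 10 for 9: 3·10 + 2; = 32; G_5 = 32−1 = 31
step 5: 31 = 3·10 + 1; sub 11 for 10: 3·11 + 1; = 34; G_6 = 34−1 = 33
step 6: 33 = 3·11; sub 12 for 11: 3·12; = 36; G_7 = 36−1 = 35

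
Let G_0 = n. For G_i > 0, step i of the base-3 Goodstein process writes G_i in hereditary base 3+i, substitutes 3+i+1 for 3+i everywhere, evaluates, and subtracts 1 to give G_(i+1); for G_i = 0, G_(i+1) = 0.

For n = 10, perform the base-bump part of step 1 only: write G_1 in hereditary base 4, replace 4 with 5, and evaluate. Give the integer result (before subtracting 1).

25

10 —HB3→ 3^2 + 1 —bump→ 4^2 + 1 = 17 —(−1)→ 16
16 —HB4→ 4^2 —bump→ 5^2 = 25 —(−1)→ 24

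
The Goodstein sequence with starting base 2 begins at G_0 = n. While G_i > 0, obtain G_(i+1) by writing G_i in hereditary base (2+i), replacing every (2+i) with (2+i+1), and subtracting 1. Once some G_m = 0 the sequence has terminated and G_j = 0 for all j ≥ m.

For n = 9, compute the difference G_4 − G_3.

i=0: 9 = 2^(2 + 1) + 1 (b=2); 2→3: 3^(3 + 1) + 1 = 82; 82−1 = 81
i=1: 81 = 3^(3 + 1) (b=3); 3→4: 4^(4 + 1) = 1024; 1024−1 = 1023
i=2: 1023 = 3·4^4 + 3·4^3 + 3·4^2 + 3·4 + 3 (b=4); 4→5: 3·5^5 + 3·5^3 + 3·5^2 + 3·5 + 3 = 9843; 9843−1 = 9842
i=3: 9842 = 3·5^5 + 3·5^3 + 3·5^2 + 3·5 + 2 (b=5); 5→6: 3·6^6 + 3·6^3 + 3·6^2 + 3·6 + 2 = 140744; 140744−1 = 140743

130901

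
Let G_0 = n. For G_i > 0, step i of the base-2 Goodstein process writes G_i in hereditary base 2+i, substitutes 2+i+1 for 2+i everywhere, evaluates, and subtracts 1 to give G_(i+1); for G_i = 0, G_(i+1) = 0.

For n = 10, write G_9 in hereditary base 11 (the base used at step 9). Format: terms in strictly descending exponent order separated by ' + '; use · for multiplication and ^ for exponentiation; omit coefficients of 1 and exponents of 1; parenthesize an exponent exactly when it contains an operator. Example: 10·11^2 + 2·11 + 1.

5·11^11 + 5·11^5 + 5·11^4 + 5·11^3 + 5·11^2 + 5·11

base 2: 10 = 2^(2 + 1) + 2; at 3: 3^(3 + 1) + 3 = 84; next = 83
base 3: 83 = 3^(3 + 1) + 2; at 4: 4^(4 + 1) + 2 = 1026; next = 1025
base 4: 1025 = 4^(4 + 1) + 1; at 5: 5^(5 + 1) + 1 = 15626; next = 15625
base 5: 15625 = 5^(5 + 1); at 6: 6^(6 + 1) = 279936; next = 279935
base 6: 279935 = 5·6^6 + 5·6^5 + 5·6^4 + 5·6^3 + 5·6^2 + 5·6 + 5; at 7: 5·7^7 + 5·7^5 + 5·7^4 + 5·7^3 + 5·7^2 + 5·7 + 5 = 4215755; next = 4215754
base 7: 4215754 = 5·7^7 + 5·7^5 + 5·7^4 + 5·7^3 + 5·7^2 + 5·7 + 4; at 8: 5·8^8 + 5·8^5 + 5·8^4 + 5·8^3 + 5·8^2 + 5·8 + 4 = 84073324; next = 84073323
base 8: 84073323 = 5·8^8 + 5·8^5 + 5·8^4 + 5·8^3 + 5·8^2 + 5·8 + 3; at 9: 5·9^9 + 5·9^5 + 5·9^4 + 5·9^3 + 5·9^2 + 5·9 + 3 = 1937434593; next = 1937434592
base 9: 1937434592 = 5·9^9 + 5·9^5 + 5·9^4 + 5·9^3 + 5·9^2 + 5·9 + 2; at 10: 5·10^10 + 5·10^5 + 5·10^4 + 5·10^3 + 5·10^2 + 5·10 + 2 = 50000555552; next = 50000555551
base 10: 50000555551 = 5·10^10 + 5·10^5 + 5·10^4 + 5·10^3 + 5·10^2 + 5·10 + 1; at 11: 5·11^11 + 5·11^5 + 5·11^4 + 5·11^3 + 5·11^2 + 5·11 + 1 = 1426559238831; next = 1426559238830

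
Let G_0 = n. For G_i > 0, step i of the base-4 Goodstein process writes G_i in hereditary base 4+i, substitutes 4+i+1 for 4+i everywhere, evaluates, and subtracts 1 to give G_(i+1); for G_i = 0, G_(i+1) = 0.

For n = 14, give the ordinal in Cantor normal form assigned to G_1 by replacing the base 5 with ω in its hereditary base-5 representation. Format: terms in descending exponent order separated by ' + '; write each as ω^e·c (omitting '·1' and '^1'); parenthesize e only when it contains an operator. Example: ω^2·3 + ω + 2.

(0) 14|_4 = 3·4 + 2 ↦ 3·5 + 2|_5 = 17 ⇒ 16
(1) 16|_5 = 3·5 + 1 ↦ 3·6 + 1|_6 = 19 ⇒ 18

ω·3 + 1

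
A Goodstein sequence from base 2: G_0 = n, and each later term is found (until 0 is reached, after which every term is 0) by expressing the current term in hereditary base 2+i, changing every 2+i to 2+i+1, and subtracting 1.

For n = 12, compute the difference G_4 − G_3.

12 —HB2→ 2^(2 + 1) + 2^2 —bump→ 3^(3 + 1) + 3^3 = 108 —(−1)→ 107
107 —HB3→ 3^(3 + 1) + 2·3^2 + 2·3 + 2 —bump→ 4^(4 + 1) + 2·4^2 + 2·4 + 2 = 1066 —(−1)→ 1065
1065 —HB4→ 4^(4 + 1) + 2·4^2 + 2·4 + 1 —bump→ 5^(5 + 1) + 2·5^2 + 2·5 + 1 = 15686 —(−1)→ 15685
15685 —HB5→ 5^(5 + 1) + 2·5^2 + 2·5 —bump→ 6^(6 + 1) + 2·6^2 + 2·6 = 280020 —(−1)→ 280019

264334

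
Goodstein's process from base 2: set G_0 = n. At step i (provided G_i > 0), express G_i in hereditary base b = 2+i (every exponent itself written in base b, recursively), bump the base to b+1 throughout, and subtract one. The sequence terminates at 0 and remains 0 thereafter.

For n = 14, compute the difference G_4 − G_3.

base 2: 14 = 2^(2 + 1) + 2^2 + 2; at 3: 3^(3 + 1) + 3^3 + 3 = 111; next = 110
base 3: 110 = 3^(3 + 1) + 3^3 + 2; at 4: 4^(4 + 1) + 4^4 + 2 = 1282; next = 1281
base 4: 1281 = 4^(4 + 1) + 4^4 + 1; at 5: 5^(5 + 1) + 5^5 + 1 = 18751; next = 18750
base 5: 18750 = 5^(5 + 1) + 5^5; at 6: 6^(6 + 1) + 6^6 = 326592; next = 326591

307841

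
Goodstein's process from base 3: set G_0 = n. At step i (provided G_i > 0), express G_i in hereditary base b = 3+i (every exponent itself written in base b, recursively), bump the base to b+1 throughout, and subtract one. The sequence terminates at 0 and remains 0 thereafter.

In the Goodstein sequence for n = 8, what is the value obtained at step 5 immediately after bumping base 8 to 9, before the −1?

[0] 8 ≡ 2·3 + 2 (base 3). Lift 4: 10. −1: 9.
[1] 9 ≡ 2·4 + 1 (base 4). Lift 5: 11. −1: 10.
[2] 10 ≡ 2·5 (base 5). Lift 6: 12. −1: 11.
[3] 11 ≡ 6 + 5 (base 6). Lift 7: 12. −1: 11.
[4] 11 ≡ 7 + 4 (base 7). Lift 8: 12. −1: 11.
[5] 11 ≡ 8 + 3 (base 8). Lift 9: 12. −1: 11.

12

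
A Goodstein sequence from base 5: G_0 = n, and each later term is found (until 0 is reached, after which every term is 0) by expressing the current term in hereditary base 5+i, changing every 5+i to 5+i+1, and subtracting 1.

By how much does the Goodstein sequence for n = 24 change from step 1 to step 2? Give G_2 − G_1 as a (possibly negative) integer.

3

step 0: 24 = 4·5 + 4; sub 6 for 5: 4·6 + 4; = 28; G_1 = 28−1 = 27
step 1: 27 = 4·6 + 3; sub 7 for 6: 4·7 + 3; = 31; G_2 = 31−1 = 30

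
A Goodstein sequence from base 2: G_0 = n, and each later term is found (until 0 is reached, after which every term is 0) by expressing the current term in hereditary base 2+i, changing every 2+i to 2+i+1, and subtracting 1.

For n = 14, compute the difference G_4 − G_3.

i=0: 14 = 2^(2 + 1) + 2^2 + 2 (b=2); 2→3: 3^(3 + 1) + 3^3 + 3 = 111; 111−1 = 110
i=1: 110 = 3^(3 + 1) + 3^3 + 2 (b=3); 3→4: 4^(4 + 1) + 4^4 + 2 = 1282; 1282−1 = 1281
i=2: 1281 = 4^(4 + 1) + 4^4 + 1 (b=4); 4→5: 5^(5 + 1) + 5^5 + 1 = 18751; 18751−1 = 18750
i=3: 18750 = 5^(5 + 1) + 5^5 (b=5); 5→6: 6^(6 + 1) + 6^6 = 326592; 326592−1 = 326591

307841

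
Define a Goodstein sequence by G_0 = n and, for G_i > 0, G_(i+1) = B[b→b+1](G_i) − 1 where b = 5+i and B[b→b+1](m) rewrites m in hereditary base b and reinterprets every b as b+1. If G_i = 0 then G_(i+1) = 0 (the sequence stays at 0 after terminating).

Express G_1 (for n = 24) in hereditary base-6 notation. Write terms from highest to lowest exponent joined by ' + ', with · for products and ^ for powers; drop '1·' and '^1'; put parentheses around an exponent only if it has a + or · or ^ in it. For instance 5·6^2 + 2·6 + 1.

4·6 + 3

base 5: 24 = 4·5 + 4; at 6: 4·6 + 4 = 28; next = 27
base 6: 27 = 4·6 + 3; at 7: 4·7 + 3 = 31; next = 30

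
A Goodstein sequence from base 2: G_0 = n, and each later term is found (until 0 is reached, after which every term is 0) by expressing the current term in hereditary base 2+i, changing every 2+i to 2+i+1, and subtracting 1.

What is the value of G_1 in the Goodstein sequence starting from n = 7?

[0] 7 ≡ 2^2 + 2 + 1 (base 2). Lift 3: 31. −1: 30.
[1] 30 ≡ 3^3 + 3 (base 3). Lift 4: 260. −1: 259.

30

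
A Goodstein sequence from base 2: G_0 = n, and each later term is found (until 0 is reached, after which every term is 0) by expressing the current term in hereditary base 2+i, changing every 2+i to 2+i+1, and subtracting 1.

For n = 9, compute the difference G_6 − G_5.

47861573

i=0: 9 = 2^(2 + 1) + 1 (b=2); 2→3: 3^(3 + 1) + 1 = 82; 82−1 = 81
i=1: 81 = 3^(3 + 1) (b=3); 3→4: 4^(4 + 1) = 1024; 1024−1 = 1023
i=2: 1023 = 3·4^4 + 3·4^3 + 3·4^2 + 3·4 + 3 (b=4); 4→5: 3·5^5 + 3·5^3 + 3·5^2 + 3·5 + 3 = 9843; 9843−1 = 9842
i=3: 9842 = 3·5^5 + 3·5^3 + 3·5^2 + 3·5 + 2 (b=5); 5→6: 3·6^6 + 3·6^3 + 3·6^2 + 3·6 + 2 = 140744; 140744−1 = 140743
i=4: 140743 = 3·6^6 + 3·6^3 + 3·6^2 + 3·6 + 1 (b=6); 6→7: 3·7^7 + 3·7^3 + 3·7^2 + 3·7 + 1 = 2471827; 2471827−1 = 2471826
i=5: 2471826 = 3·7^7 + 3·7^3 + 3·7^2 + 3·7 (b=7); 7→8: 3·8^8 + 3·8^3 + 3·8^2 + 3·8 = 50333400; 50333400−1 = 50333399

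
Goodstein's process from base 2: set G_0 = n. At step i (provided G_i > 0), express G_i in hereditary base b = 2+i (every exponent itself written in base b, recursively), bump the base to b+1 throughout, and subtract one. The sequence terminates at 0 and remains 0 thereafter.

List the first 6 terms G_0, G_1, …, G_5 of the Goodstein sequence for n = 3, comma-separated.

i=0: 3 = 2 + 1 (b=2); 2→3: 3 + 1 = 4; 4−1 = 3
i=1: 3 = 3 (b=3); 3→4: 4 = 4; 4−1 = 3
i=2: 3 = 3 (b=4); 4→5: 3 = 3; 3−1 = 2
i=3: 2 = 2 (b=5); 5→6: 2 = 2; 2−1 = 1
i=4: 1 = 1 (b=6); 6→7: 1 = 1; 1−1 = 0

3, 3, 3, 2, 1, 0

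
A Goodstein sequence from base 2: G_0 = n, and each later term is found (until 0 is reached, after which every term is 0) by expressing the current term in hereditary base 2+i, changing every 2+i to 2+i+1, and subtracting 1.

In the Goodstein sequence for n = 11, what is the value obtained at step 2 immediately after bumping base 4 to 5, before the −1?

[0] 11 ≡ 2^(2 + 1) + 2 + 1 (base 2). Lift 3: 85. −1: 84.
[1] 84 ≡ 3^(3 + 1) + 3 (base 3). Lift 4: 1028. −1: 1027.

15628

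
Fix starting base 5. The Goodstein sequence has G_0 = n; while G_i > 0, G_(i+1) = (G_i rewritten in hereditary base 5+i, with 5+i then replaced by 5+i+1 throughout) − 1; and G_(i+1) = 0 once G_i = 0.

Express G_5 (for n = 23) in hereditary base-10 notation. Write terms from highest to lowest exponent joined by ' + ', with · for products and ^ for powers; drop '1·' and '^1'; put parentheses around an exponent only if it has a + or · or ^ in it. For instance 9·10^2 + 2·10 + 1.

3·10 + 7

[0] 23 ≡ 4·5 + 3 (base 5). Lift 6: 27. −1: 26.
[1] 26 ≡ 4·6 + 2 (base 6). Lift 7: 30. −1: 29.
[2] 29 ≡ 4·7 + 1 (base 7). Lift 8: 33. −1: 32.
[3] 32 ≡ 4·8 (base 8). Lift 9: 36. −1: 35.
[4] 35 ≡ 3·9 + 8 (base 9). Lift 10: 38. −1: 37.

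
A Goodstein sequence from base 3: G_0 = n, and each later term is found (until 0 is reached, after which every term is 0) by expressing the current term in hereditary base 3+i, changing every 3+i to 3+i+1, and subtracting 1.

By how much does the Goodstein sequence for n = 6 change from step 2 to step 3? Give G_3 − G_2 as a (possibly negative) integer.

0

[0] 6 ≡ 2·3 (base 3). Lift 4: 8. −1: 7.
[1] 7 ≡ 4 + 3 (base 4). Lift 5: 8. −1: 7.
[2] 7 ≡ 5 + 2 (base 5). Lift 6: 8. −1: 7.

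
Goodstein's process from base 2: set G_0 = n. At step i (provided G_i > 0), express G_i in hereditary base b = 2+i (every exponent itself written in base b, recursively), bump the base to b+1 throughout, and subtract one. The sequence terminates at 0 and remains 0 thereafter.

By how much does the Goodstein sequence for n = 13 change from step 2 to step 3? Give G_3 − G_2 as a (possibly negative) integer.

14813

(0) 13|_2 = 2^(2 + 1) + 2^2 + 1 ↦ 3^(3 + 1) + 3^3 + 1|_3 = 109 ⇒ 108
(1) 108|_3 = 3^(3 + 1) + 3^3 ↦ 4^(4 + 1) + 4^4|_4 = 1280 ⇒ 1279
(2) 1279|_4 = 4^(4 + 1) + 3·4^3 + 3·4^2 + 3·4 + 3 ↦ 5^(5 + 1) + 3·5^3 + 3·5^2 + 3·5 + 3|_5 = 16093 ⇒ 16092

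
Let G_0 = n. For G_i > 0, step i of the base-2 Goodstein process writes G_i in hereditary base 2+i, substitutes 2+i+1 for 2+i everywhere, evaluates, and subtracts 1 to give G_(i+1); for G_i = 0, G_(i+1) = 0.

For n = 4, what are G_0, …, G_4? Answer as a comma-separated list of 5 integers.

4, 26, 41, 60, 83

step 0: 4 = 2^2; sub 3 for 2: 3^3; = 27; G_1 = 27−1 = 26
step 1: 26 = 2·3^2 + 2·3 + 2; sub 4 for 3: 2·4^2 + 2·4 + 2; = 42; G_2 = 42−1 = 41
step 2: 41 = 2·4^2 + 2·4 + 1; sub 5 for 4: 2·5^2 + 2·5 + 1; = 61; G_3 = 61−1 = 60
step 3: 60 = 2·5^2 + 2·5; sub 6 for 5: 2·6^2 + 2·6; = 84; G_4 = 84−1 = 83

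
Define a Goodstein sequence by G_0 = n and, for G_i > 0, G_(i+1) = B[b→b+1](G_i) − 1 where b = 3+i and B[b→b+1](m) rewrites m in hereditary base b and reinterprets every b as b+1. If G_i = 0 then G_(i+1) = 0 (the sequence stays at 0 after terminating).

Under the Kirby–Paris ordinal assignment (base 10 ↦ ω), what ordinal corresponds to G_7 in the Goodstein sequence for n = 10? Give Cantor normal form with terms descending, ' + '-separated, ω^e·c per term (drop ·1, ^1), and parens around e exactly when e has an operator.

(0) 10|_3 = 3^2 + 1 ↦ 4^2 + 1|_4 = 17 ⇒ 16
(1) 16|_4 = 4^2 ↦ 5^2|_5 = 25 ⇒ 24
(2) 24|_5 = 4·5 + 4 ↦ 4·6 + 4|_6 = 28 ⇒ 27
(3) 27|_6 = 4·6 + 3 ↦ 4·7 + 3|_7 = 31 ⇒ 30
(4) 30|_7 = 4·7 + 2 ↦ 4·8 + 2|_8 = 34 ⇒ 33
(5) 33|_8 = 4·8 + 1 ↦ 4·9 + 1|_9 = 37 ⇒ 36
(6) 36|_9 = 4·9 ↦ 4·10|_10 = 40 ⇒ 39

ω·3 + 9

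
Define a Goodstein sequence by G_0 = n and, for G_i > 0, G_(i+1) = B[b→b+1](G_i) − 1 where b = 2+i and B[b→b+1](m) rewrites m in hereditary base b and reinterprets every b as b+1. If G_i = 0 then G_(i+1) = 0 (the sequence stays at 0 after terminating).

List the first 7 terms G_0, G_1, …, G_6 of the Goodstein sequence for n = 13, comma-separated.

G_0=13  [base 2] 2^(2 + 1) + 2^2 + 1  →[2↦3]→  3^(3 + 1) + 3^3 + 1 = 109  −1 ⇒ G_1=108
G_1=108  [base 3] 3^(3 + 1) + 3^3  →[3↦4]→  4^(4 + 1) + 4^4 = 1280  −1 ⇒ G_2=1279
G_2=1279  [base 4] 4^(4 + 1) + 3·4^3 + 3·4^2 + 3·4 + 3  →[4↦5]→  5^(5 + 1) + 3·5^3 + 3·5^2 + 3·5 + 3 = 16093  −1 ⇒ G_3=16092
G_3=16092  [base 5] 5^(5 + 1) + 3·5^3 + 3·5^2 + 3·5 + 2  →[5↦6]→  6^(6 + 1) + 3·6^3 + 3·6^2 + 3·6 + 2 = 280712  −1 ⇒ G_4=280711
G_4=280711  [base 6] 6^(6 + 1) + 3·6^3 + 3·6^2 + 3·6 + 1  →[6↦7]→  7^(7 + 1) + 3·7^3 + 3·7^2 + 3·7 + 1 = 5765999  −1 ⇒ G_5=5765998
G_5=5765998  [base 7] 7^(7 + 1) + 3·7^3 + 3·7^2 + 3·7  →[7↦8]→  8^(8 + 1) + 3·8^3 + 3·8^2 + 3·8 = 134219480  −1 ⇒ G_6=134219479

13, 108, 1279, 16092, 280711, 5765998, 134219479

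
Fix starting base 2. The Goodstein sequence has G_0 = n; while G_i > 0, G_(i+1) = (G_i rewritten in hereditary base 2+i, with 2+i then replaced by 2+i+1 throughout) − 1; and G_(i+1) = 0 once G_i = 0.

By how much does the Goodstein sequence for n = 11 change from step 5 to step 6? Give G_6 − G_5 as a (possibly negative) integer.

128452926

[0] 11 ≡ 2^(2 + 1) + 2 + 1 (base 2). Lift 3: 85. −1: 84.
[1] 84 ≡ 3^(3 + 1) + 3 (base 3). Lift 4: 1028. −1: 1027.
[2] 1027 ≡ 4^(4 + 1) + 3 (base 4). Lift 5: 15628. −1: 15627.
[3] 15627 ≡ 5^(5 + 1) + 2 (base 5). Lift 6: 279938. −1: 279937.
[4] 279937 ≡ 6^(6 + 1) + 1 (base 6). Lift 7: 5764802. −1: 5764801.
[5] 5764801 ≡ 7^(7 + 1) (base 7). Lift 8: 134217728. −1: 134217727.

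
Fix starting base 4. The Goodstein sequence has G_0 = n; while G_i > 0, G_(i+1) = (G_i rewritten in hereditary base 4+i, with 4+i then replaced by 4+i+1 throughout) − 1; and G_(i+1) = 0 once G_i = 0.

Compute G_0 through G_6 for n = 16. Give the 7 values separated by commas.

G_0=16  [base 4] 4^2  →[4↦5]→  5^2 = 25  −1 ⇒ G_1=24
G_1=24  [base 5] 4·5 + 4  →[5↦6]→  4·6 + 4 = 28  −1 ⇒ G_2=27
G_2=27  [base 6] 4·6 + 3  →[6↦7]→  4·7 + 3 = 31  −1 ⇒ G_3=30
G_3=30  [base 7] 4·7 + 2  →[7↦8]→  4·8 + 2 = 34  −1 ⇒ G_4=33
G_4=33  [base 8] 4·8 + 1  →[8↦9]→  4·9 + 1 = 37  −1 ⇒ G_5=36
G_5=36  [base 9] 4·9  →[9↦10]→  4·10 = 40  −1 ⇒ G_6=39

16, 24, 27, 30, 33, 36, 39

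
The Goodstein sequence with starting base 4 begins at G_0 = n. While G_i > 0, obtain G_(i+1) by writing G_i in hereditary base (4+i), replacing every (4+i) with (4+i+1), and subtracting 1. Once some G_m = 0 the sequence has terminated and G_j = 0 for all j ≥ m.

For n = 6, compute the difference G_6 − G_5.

-1

i=0: 6 = 4 + 2 (b=4); 4→5: 5 + 2 = 7; 7−1 = 6
i=1: 6 = 5 + 1 (b=5); 5→6: 6 + 1 = 7; 7−1 = 6
i=2: 6 = 6 (b=6); 6→7: 7 = 7; 7−1 = 6
i=3: 6 = 6 (b=7); 7→8: 6 = 6; 6−1 = 5
i=4: 5 = 5 (b=8); 8→9: 5 = 5; 5−1 = 4
i=5: 4 = 4 (b=9); 9→10: 4 = 4; 4−1 = 3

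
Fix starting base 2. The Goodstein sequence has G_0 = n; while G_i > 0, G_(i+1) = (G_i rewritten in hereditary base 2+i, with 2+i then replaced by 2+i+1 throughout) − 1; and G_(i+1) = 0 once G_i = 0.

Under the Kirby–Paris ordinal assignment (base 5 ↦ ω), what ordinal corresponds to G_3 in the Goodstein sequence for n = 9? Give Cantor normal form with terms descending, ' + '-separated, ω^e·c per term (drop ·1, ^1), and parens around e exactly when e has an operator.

base 2: 9 = 2^(2 + 1) + 1; at 3: 3^(3 + 1) + 1 = 82; next = 81
base 3: 81 = 3^(3 + 1); at 4: 4^(4 + 1) = 1024; next = 1023
base 4: 1023 = 3·4^4 + 3·4^3 + 3·4^2 + 3·4 + 3; at 5: 3·5^5 + 3·5^3 + 3·5^2 + 3·5 + 3 = 9843; next = 9842

ω^ω·3 + ω^3·3 + ω^2·3 + ω·3 + 2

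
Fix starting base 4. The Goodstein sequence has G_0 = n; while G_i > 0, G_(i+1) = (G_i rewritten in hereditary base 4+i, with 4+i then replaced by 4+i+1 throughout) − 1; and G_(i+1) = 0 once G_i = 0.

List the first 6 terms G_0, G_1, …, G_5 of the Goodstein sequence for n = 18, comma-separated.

(0) 18|_4 = 4^2 + 2 ↦ 5^2 + 2|_5 = 27 ⇒ 26
(1) 26|_5 = 5^2 + 1 ↦ 6^2 + 1|_6 = 37 ⇒ 36
(2) 36|_6 = 6^2 ↦ 7^2|_7 = 49 ⇒ 48
(3) 48|_7 = 6·7 + 6 ↦ 6·8 + 6|_8 = 54 ⇒ 53
(4) 53|_8 = 6·8 + 5 ↦ 6·9 + 5|_9 = 59 ⇒ 58

18, 26, 36, 48, 53, 58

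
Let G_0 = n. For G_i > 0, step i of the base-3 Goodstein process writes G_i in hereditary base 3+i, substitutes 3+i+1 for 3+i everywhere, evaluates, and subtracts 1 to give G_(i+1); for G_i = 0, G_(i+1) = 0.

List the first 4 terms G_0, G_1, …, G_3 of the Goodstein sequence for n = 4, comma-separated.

4, 4, 4, 3

G_0=4  [base 3] 3 + 1  →[3↦4]→  4 + 1 = 5  −1 ⇒ G_1=4
G_1=4  [base 4] 4  →[4↦5]→  5 = 5  −1 ⇒ G_2=4
G_2=4  [base 5] 4  →[5↦6]→  4 = 4  −1 ⇒ G_3=3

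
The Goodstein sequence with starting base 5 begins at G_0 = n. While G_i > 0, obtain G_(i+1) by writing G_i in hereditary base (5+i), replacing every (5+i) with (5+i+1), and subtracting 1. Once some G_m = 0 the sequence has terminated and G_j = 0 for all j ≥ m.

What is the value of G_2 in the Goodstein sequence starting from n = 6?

6

i=0: 6 = 5 + 1 (b=5); 5→6: 6 + 1 = 7; 7−1 = 6
i=1: 6 = 6 (b=6); 6→7: 7 = 7; 7−1 = 6
i=2: 6 = 6 (b=7); 7→8: 6 = 6; 6−1 = 5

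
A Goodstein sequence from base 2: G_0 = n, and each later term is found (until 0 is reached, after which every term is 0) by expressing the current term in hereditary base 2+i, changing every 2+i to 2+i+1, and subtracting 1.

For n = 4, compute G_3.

base 2: 4 = 2^2; at 3: 3^3 = 27; next = 26
base 3: 26 = 2·3^2 + 2·3 + 2; at 4: 2·4^2 + 2·4 + 2 = 42; next = 41
base 4: 41 = 2·4^2 + 2·4 + 1; at 5: 2·5^2 + 2·5 + 1 = 61; next = 60
base 5: 60 = 2·5^2 + 2·5; at 6: 2·6^2 + 2·6 = 84; next = 83

60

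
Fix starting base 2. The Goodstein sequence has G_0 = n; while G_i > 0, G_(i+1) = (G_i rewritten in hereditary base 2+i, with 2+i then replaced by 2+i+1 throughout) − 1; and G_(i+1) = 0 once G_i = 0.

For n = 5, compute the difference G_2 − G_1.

[0] 5 ≡ 2^2 + 1 (base 2). Lift 3: 28. −1: 27.
[1] 27 ≡ 3^3 (base 3). Lift 4: 256. −1: 255.

228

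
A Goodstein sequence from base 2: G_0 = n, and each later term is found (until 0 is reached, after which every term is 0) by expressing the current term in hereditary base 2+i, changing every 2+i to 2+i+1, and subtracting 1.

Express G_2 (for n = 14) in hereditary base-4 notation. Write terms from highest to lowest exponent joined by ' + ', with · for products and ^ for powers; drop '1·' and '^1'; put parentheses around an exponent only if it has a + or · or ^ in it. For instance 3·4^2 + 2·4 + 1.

4^(4 + 1) + 4^4 + 1

[0] 14 ≡ 2^(2 + 1) + 2^2 + 2 (base 2). Lift 3: 111. −1: 110.
[1] 110 ≡ 3^(3 + 1) + 3^3 + 2 (base 3). Lift 4: 1282. −1: 1281.
[2] 1281 ≡ 4^(4 + 1) + 4^4 + 1 (base 4). Lift 5: 18751. −1: 18750.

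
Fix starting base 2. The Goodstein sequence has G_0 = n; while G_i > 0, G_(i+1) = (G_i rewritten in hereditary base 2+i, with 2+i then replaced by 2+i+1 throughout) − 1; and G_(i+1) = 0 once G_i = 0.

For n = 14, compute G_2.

1281

[0] 14 ≡ 2^(2 + 1) + 2^2 + 2 (base 2). Lift 3: 111. −1: 110.
[1] 110 ≡ 3^(3 + 1) + 3^3 + 2 (base 3). Lift 4: 1282. −1: 1281.
[2] 1281 ≡ 4^(4 + 1) + 4^4 + 1 (base 4). Lift 5: 18751. −1: 18750.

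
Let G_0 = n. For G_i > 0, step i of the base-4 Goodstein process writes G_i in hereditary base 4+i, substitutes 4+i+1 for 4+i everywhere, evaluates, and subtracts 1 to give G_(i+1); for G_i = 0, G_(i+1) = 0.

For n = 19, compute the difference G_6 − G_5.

6

(0) 19|_4 = 4^2 + 3 ↦ 5^2 + 3|_5 = 28 ⇒ 27
(1) 27|_5 = 5^2 + 2 ↦ 6^2 + 2|_6 = 38 ⇒ 37
(2) 37|_6 = 6^2 + 1 ↦ 7^2 + 1|_7 = 50 ⇒ 49
(3) 49|_7 = 7^2 ↦ 8^2|_8 = 64 ⇒ 63
(4) 63|_8 = 7·8 + 7 ↦ 7·9 + 7|_9 = 70 ⇒ 69
(5) 69|_9 = 7·9 + 6 ↦ 7·10 + 6|_10 = 76 ⇒ 75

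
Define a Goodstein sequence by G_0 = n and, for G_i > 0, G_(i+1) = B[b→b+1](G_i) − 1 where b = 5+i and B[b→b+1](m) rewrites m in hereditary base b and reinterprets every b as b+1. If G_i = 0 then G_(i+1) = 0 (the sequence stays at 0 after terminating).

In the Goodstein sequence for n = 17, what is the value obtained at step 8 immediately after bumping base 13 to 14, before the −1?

30

i=0: 17 = 3·5 + 2 (b=5); 5→6: 3·6 + 2 = 20; 20−1 = 19
i=1: 19 = 3·6 + 1 (b=6); 6→7: 3·7 + 1 = 22; 22−1 = 21
i=2: 21 = 3·7 (b=7); 7→8: 3·8 = 24; 24−1 = 23
i=3: 23 = 2·8 + 7 (b=8); 8→9: 2·9 + 7 = 25; 25−1 = 24
i=4: 24 = 2·9 + 6 (b=9); 9→10: 2·10 + 6 = 26; 26−1 = 25
i=5: 25 = 2·10 + 5 (b=10); 10→11: 2·11 + 5 = 27; 27−1 = 26
i=6: 26 = 2·11 + 4 (b=11); 11→12: 2·12 + 4 = 28; 28−1 = 27
i=7: 27 = 2·12 + 3 (b=12); 12→13: 2·13 + 3 = 29; 29−1 = 28
i=8: 28 = 2·13 + 2 (b=13); 13→14: 2·14 + 2 = 30; 30−1 = 29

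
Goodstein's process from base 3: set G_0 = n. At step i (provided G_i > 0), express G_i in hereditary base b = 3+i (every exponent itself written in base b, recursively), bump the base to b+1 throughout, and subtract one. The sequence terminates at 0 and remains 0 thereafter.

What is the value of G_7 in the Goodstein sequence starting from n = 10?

39

step 0: 10 = 3^2 + 1; sub 4 for 3: 4^2 + 1; = 17; G_1 = 17−1 = 16
step 1: 16 = 4^2; sub 5 for 4: 5^2; = 25; G_2 = 25−1 = 24
step 2: 24 = 4·5 + 4; sub 6 for 5: 4·6 + 4; = 28; G_3 = 28−1 = 27
step 3: 27 = 4·6 + 3; sub 7 for 6: 4·7 + 3; = 31; G_4 = 31−1 = 30
step 4: 30 = 4·7 + 2; sub 8 for 7: 4·8 + 2; = 34; G_5 = 34−1 = 33
step 5: 33 = 4·8 + 1; sub 9 for 8: 4·9 + 1; = 37; G_6 = 37−1 = 36
step 6: 36 = 4·9; sub 10 for 9: 4·10; = 40; G_7 = 40−1 = 39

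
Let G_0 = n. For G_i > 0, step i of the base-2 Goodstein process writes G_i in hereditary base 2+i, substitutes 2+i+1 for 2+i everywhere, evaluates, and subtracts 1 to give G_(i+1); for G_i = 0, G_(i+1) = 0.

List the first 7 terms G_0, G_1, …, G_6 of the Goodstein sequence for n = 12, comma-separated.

G_0=12  [base 2] 2^(2 + 1) + 2^2  →[2↦3]→  3^(3 + 1) + 3^3 = 108  −1 ⇒ G_1=107
G_1=107  [base 3] 3^(3 + 1) + 2·3^2 + 2·3 + 2  →[3↦4]→  4^(4 + 1) + 2·4^2 + 2·4 + 2 = 1066  −1 ⇒ G_2=1065
G_2=1065  [base 4] 4^(4 + 1) + 2·4^2 + 2·4 + 1  →[4↦5]→  5^(5 + 1) + 2·5^2 + 2·5 + 1 = 15686  −1 ⇒ G_3=15685
G_3=15685  [base 5] 5^(5 + 1) + 2·5^2 + 2·5  →[5↦6]→  6^(6 + 1) + 2·6^2 + 2·6 = 280020  −1 ⇒ G_4=280019
G_4=280019  [base 6] 6^(6 + 1) + 2·6^2 + 6 + 5  →[6↦7]→  7^(7 + 1) + 2·7^2 + 7 + 5 = 5764911  −1 ⇒ G_5=5764910
G_5=5764910  [base 7] 7^(7 + 1) + 2·7^2 + 7 + 4  →[7↦8]→  8^(8 + 1) + 2·8^2 + 8 + 4 = 134217868  −1 ⇒ G_6=134217867

12, 107, 1065, 15685, 280019, 5764910, 134217867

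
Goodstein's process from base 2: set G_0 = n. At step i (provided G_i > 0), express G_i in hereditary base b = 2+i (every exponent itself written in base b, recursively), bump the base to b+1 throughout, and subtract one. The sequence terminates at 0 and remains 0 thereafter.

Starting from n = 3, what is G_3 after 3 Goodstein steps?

G_0=3  [base 2] 2 + 1  →[2↦3]→  3 + 1 = 4  −1 ⇒ G_1=3
G_1=3  [base 3] 3  →[3↦4]→  4 = 4  −1 ⇒ G_2=3
G_2=3  [base 4] 3  →[4↦5]→  3 = 3  −1 ⇒ G_3=2
G_3=2  [base 5] 2  →[5↦6]→  2 = 2  −1 ⇒ G_4=1

2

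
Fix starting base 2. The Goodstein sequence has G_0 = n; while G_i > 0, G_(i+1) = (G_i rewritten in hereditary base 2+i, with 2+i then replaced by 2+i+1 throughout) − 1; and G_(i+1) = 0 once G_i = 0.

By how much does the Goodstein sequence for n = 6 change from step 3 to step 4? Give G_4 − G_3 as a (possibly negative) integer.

43530

(0) 6|_2 = 2^2 + 2 ↦ 3^3 + 3|_3 = 30 ⇒ 29
(1) 29|_3 = 3^3 + 2 ↦ 4^4 + 2|_4 = 258 ⇒ 257
(2) 257|_4 = 4^4 + 1 ↦ 5^5 + 1|_5 = 3126 ⇒ 3125
(3) 3125|_5 = 5^5 ↦ 6^6|_6 = 46656 ⇒ 46655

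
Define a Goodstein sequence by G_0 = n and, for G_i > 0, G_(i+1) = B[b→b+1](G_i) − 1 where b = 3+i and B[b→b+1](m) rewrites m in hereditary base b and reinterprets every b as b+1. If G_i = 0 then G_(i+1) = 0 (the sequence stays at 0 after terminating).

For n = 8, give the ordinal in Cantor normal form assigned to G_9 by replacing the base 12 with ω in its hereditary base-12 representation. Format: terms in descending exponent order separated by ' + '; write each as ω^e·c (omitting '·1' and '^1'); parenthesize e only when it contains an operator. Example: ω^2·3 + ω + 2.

G_0=8  [base 3] 2·3 + 2  →[3↦4]→  2·4 + 2 = 10  −1 ⇒ G_1=9
G_1=9  [base 4] 2·4 + 1  →[4↦5]→  2·5 + 1 = 11  −1 ⇒ G_2=10
G_2=10  [base 5] 2·5  →[5↦6]→  2·6 = 12  −1 ⇒ G_3=11
G_3=11  [base 6] 6 + 5  →[6↦7]→  7 + 5 = 12  −1 ⇒ G_4=11
G_4=11  [base 7] 7 + 4  →[7↦8]→  8 + 4 = 12  −1 ⇒ G_5=11
G_5=11  [base 8] 8 + 3  →[8↦9]→  9 + 3 = 12  −1 ⇒ G_6=11
G_6=11  [base 9] 9 + 2  →[9↦10]→  10 + 2 = 12  −1 ⇒ G_7=11
G_7=11  [base 10] 10 + 1  →[10↦11]→  11 + 1 = 12  −1 ⇒ G_8=11
G_8=11  [base 11] 11  →[11↦12]→  12 = 12  −1 ⇒ G_9=11

11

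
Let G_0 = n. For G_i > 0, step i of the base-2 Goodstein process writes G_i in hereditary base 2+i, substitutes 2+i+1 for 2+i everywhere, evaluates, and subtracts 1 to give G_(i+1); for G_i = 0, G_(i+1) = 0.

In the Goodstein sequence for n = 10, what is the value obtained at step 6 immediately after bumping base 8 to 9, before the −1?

base 2: 10 = 2^(2 + 1) + 2; at 3: 3^(3 + 1) + 3 = 84; next = 83
base 3: 83 = 3^(3 + 1) + 2; at 4: 4^(4 + 1) + 2 = 1026; next = 1025
base 4: 1025 = 4^(4 + 1) + 1; at 5: 5^(5 + 1) + 1 = 15626; next = 15625
base 5: 15625 = 5^(5 + 1); at 6: 6^(6 + 1) = 279936; next = 279935
base 6: 279935 = 5·6^6 + 5·6^5 + 5·6^4 + 5·6^3 + 5·6^2 + 5·6 + 5; at 7: 5·7^7 + 5·7^5 + 5·7^4 + 5·7^3 + 5·7^2 + 5·7 + 5 = 4215755; next = 4215754
base 7: 4215754 = 5·7^7 + 5·7^5 + 5·7^4 + 5·7^3 + 5·7^2 + 5·7 + 4; at 8: 5·8^8 + 5·8^5 + 5·8^4 + 5·8^3 + 5·8^2 + 5·8 + 4 = 84073324; next = 84073323
base 8: 84073323 = 5·8^8 + 5·8^5 + 5·8^4 + 5·8^3 + 5·8^2 + 5·8 + 3; at 9: 5·9^9 + 5·9^5 + 5·9^4 + 5·9^3 + 5·9^2 + 5·9 + 3 = 1937434593; next = 1937434592

1937434593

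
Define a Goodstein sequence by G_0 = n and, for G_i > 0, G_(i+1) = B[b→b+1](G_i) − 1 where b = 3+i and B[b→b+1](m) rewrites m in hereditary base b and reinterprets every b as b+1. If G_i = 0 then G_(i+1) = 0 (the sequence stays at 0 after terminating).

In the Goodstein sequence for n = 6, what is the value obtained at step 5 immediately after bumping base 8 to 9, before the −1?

[0] 6 ≡ 2·3 (base 3). Lift 4: 8. −1: 7.
[1] 7 ≡ 4 + 3 (base 4). Lift 5: 8. −1: 7.
[2] 7 ≡ 5 + 2 (base 5). Lift 6: 8. −1: 7.
[3] 7 ≡ 6 + 1 (base 6). Lift 7: 8. −1: 7.
[4] 7 ≡ 7 (base 7). Lift 8: 8. −1: 7.
[5] 7 ≡ 7 (base 8). Lift 9: 7. −1: 6.

7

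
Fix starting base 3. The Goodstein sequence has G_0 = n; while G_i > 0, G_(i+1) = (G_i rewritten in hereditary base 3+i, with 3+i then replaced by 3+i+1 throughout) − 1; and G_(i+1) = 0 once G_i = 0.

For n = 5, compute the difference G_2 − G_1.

0

step 0: 5 = 3 + 2; sub 4 for 3: 4 + 2; = 6; G_1 = 6−1 = 5
step 1: 5 = 4 + 1; sub 5 for 4: 5 + 1; = 6; G_2 = 6−1 = 5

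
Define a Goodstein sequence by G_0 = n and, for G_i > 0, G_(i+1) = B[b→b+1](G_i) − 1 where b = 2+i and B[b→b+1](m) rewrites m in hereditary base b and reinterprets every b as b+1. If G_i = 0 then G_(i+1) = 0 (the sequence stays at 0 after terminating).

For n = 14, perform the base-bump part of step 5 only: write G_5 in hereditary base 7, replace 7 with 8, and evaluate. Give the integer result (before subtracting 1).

[0] 14 ≡ 2^(2 + 1) + 2^2 + 2 (base 2). Lift 3: 111. −1: 110.
[1] 110 ≡ 3^(3 + 1) + 3^3 + 2 (base 3). Lift 4: 1282. −1: 1281.
[2] 1281 ≡ 4^(4 + 1) + 4^4 + 1 (base 4). Lift 5: 18751. −1: 18750.
[3] 18750 ≡ 5^(5 + 1) + 5^5 (base 5). Lift 6: 326592. −1: 326591.
[4] 326591 ≡ 6^(6 + 1) + 5·6^5 + 5·6^4 + 5·6^3 + 5·6^2 + 5·6 + 5 (base 6). Lift 7: 5862841. −1: 5862840.
[5] 5862840 ≡ 7^(7 + 1) + 5·7^5 + 5·7^4 + 5·7^3 + 5·7^2 + 5·7 + 4 (base 7). Lift 8: 134404972. −1: 134404971.

134404972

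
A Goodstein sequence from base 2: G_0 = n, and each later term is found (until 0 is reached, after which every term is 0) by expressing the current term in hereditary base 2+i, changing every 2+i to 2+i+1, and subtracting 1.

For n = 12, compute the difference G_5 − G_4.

5484891

step 0: 12 = 2^(2 + 1) + 2^2; sub 3 for 2: 3^(3 + 1) + 3^3; = 108; G_1 = 108−1 = 107
step 1: 107 = 3^(3 + 1) + 2·3^2 + 2·3 + 2; sub 4 for 3: 4^(4 + 1) + 2·4^2 + 2·4 + 2; = 1066; G_2 = 1066−1 = 1065
step 2: 1065 = 4^(4 + 1) + 2·4^2 + 2·4 + 1; sub 5 for 4: 5^(5 + 1) + 2·5^2 + 2·5 + 1; = 15686; G_3 = 15686−1 = 15685
step 3: 15685 = 5^(5 + 1) + 2·5^2 + 2·5; sub 6 for 5: 6^(6 + 1) + 2·6^2 + 2·6; = 280020; G_4 = 280020−1 = 280019
step 4: 280019 = 6^(6 + 1) + 2·6^2 + 6 + 5; sub 7 for 6: 7^(7 + 1) + 2·7^2 + 7 + 5; = 5764911; G_5 = 5764911−1 = 5764910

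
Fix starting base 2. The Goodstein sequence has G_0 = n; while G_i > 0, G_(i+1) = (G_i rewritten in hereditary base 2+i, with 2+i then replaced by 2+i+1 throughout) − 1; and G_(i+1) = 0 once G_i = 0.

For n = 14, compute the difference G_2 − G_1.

14 —HB2→ 2^(2 + 1) + 2^2 + 2 —bump→ 3^(3 + 1) + 3^3 + 3 = 111 —(−1)→ 110
110 —HB3→ 3^(3 + 1) + 3^3 + 2 —bump→ 4^(4 + 1) + 4^4 + 2 = 1282 —(−1)→ 1281

1171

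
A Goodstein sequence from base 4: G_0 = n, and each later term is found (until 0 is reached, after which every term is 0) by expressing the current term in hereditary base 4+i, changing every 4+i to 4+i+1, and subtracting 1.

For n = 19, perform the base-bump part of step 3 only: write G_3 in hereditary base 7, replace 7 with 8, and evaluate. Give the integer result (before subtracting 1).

64

step 0: 19 = 4^2 + 3; sub 5 for 4: 5^2 + 3; = 28; G_1 = 28−1 = 27
step 1: 27 = 5^2 + 2; sub 6 for 5: 6^2 + 2; = 38; G_2 = 38−1 = 37
step 2: 37 = 6^2 + 1; sub 7 for 6: 7^2 + 1; = 50; G_3 = 50−1 = 49
step 3: 49 = 7^2; sub 8 for 7: 8^2; = 64; G_4 = 64−1 = 63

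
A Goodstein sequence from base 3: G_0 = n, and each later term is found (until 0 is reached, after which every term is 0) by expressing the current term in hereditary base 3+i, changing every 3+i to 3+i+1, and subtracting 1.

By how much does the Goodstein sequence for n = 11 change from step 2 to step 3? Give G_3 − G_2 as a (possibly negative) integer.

G_0=11  [base 3] 3^2 + 2  →[3↦4]→  4^2 + 2 = 18  −1 ⇒ G_1=17
G_1=17  [base 4] 4^2 + 1  →[4↦5]→  5^2 + 1 = 26  −1 ⇒ G_2=25
G_2=25  [base 5] 5^2  →[5↦6]→  6^2 = 36  −1 ⇒ G_3=35

10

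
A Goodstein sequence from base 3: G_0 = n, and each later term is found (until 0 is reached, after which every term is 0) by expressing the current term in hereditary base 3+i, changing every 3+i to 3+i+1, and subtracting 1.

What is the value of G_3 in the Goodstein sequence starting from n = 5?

5

step 0: 5 = 3 + 2; sub 4 for 3: 4 + 2; = 6; G_1 = 6−1 = 5
step 1: 5 = 4 + 1; sub 5 for 4: 5 + 1; = 6; G_2 = 6−1 = 5
step 2: 5 = 5; sub 6 for 5: 6; = 6; G_3 = 6−1 = 5
step 3: 5 = 5; sub 7 for 6: 5; = 5; G_4 = 5−1 = 4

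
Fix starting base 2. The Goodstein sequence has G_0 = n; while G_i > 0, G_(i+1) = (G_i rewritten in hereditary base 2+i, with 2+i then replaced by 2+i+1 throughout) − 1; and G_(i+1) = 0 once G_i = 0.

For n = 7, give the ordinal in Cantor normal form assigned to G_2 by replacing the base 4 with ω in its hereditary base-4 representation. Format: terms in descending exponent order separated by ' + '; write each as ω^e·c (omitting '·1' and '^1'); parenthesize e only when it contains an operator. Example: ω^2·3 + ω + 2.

ω^ω + 3

step 0: 7 = 2^2 + 2 + 1; sub 3 for 2: 3^3 + 3 + 1; = 31; G_1 = 31−1 = 30
step 1: 30 = 3^3 + 3; sub 4 for 3: 4^4 + 4; = 260; G_2 = 260−1 = 259
step 2: 259 = 4^4 + 3; sub 5 for 4: 5^5 + 3; = 3128; G_3 = 3128−1 = 3127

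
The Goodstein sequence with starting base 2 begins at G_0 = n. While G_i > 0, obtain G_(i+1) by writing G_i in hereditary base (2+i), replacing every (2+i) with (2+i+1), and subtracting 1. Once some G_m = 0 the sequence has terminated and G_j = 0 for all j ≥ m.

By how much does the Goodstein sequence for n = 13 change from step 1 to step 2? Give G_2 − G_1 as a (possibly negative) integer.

G_0=13  [base 2] 2^(2 + 1) + 2^2 + 1  →[2↦3]→  3^(3 + 1) + 3^3 + 1 = 109  −1 ⇒ G_1=108
G_1=108  [base 3] 3^(3 + 1) + 3^3  →[3↦4]→  4^(4 + 1) + 4^4 = 1280  −1 ⇒ G_2=1279

1171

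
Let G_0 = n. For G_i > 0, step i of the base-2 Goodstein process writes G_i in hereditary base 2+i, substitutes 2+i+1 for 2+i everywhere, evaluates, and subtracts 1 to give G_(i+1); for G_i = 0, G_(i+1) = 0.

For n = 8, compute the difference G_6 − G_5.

step 0: 8 = 2^(2 + 1); sub 3 for 2: 3^(3 + 1); = 81; G_1 = 81−1 = 80
step 1: 80 = 2·3^3 + 2·3^2 + 2·3 + 2; sub 4 for 3: 2·4^4 + 2·4^2 + 2·4 + 2; = 554; G_2 = 554−1 = 553
step 2: 553 = 2·4^4 + 2·4^2 + 2·4 + 1; sub 5 for 4: 2·5^5 + 2·5^2 + 2·5 + 1; = 6311; G_3 = 6311−1 = 6310
step 3: 6310 = 2·5^5 + 2·5^2 + 2·5; sub 6 for 5: 2·6^6 + 2·6^2 + 2·6; = 93396; G_4 = 93396−1 = 93395
step 4: 93395 = 2·6^6 + 2·6^2 + 6 + 5; sub 7 for 6: 2·7^7 + 2·7^2 + 7 + 5; = 1647196; G_5 = 1647196−1 = 1647195
step 5: 1647195 = 2·7^7 + 2·7^2 + 7 + 4; sub 8 for 7: 2·8^8 + 2·8^2 + 8 + 4; = 33554572; G_6 = 33554572−1 = 33554571

31907376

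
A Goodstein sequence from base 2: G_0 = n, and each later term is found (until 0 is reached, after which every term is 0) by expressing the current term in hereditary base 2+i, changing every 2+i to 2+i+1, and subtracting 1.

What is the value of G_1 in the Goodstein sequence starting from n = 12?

base 2: 12 = 2^(2 + 1) + 2^2; at 3: 3^(3 + 1) + 3^3 = 108; next = 107
base 3: 107 = 3^(3 + 1) + 2·3^2 + 2·3 + 2; at 4: 4^(4 + 1) + 2·4^2 + 2·4 + 2 = 1066; next = 1065

107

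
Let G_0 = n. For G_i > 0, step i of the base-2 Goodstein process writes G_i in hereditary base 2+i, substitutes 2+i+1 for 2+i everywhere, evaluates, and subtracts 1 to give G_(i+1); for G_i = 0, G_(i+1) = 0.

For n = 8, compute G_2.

553

G_0=8  [base 2] 2^(2 + 1)  →[2↦3]→  3^(3 + 1) = 81  −1 ⇒ G_1=80
G_1=80  [base 3] 2·3^3 + 2·3^2 + 2·3 + 2  →[3↦4]→  2·4^4 + 2·4^2 + 2·4 + 2 = 554  −1 ⇒ G_2=553
G_2=553  [base 4] 2·4^4 + 2·4^2 + 2·4 + 1  →[4↦5]→  2·5^5 + 2·5^2 + 2·5 + 1 = 6311  −1 ⇒ G_3=6310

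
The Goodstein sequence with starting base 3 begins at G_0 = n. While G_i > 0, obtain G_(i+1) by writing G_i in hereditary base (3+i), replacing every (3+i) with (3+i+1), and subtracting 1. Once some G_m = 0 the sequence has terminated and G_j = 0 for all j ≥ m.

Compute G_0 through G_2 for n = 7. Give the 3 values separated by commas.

[0] 7 ≡ 2·3 + 1 (base 3). Lift 4: 9. −1: 8.
[1] 8 ≡ 2·4 (base 4). Lift 5: 10. −1: 9.

7, 8, 9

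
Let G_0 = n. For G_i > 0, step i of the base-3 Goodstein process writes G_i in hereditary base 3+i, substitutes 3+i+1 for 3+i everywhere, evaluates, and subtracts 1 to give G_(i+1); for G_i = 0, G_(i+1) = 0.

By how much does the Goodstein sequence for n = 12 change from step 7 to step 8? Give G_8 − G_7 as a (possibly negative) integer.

6

[0] 12 ≡ 3^2 + 3 (base 3). Lift 4: 20. −1: 19.
[1] 19 ≡ 4^2 + 3 (base 4). Lift 5: 28. −1: 27.
[2] 27 ≡ 5^2 + 2 (base 5). Lift 6: 38. −1: 37.
[3] 37 ≡ 6^2 + 1 (base 6). Lift 7: 50. −1: 49.
[4] 49 ≡ 7^2 (base 7). Lift 8: 64. −1: 63.
[5] 63 ≡ 7·8 + 7 (base 8). Lift 9: 70. −1: 69.
[6] 69 ≡ 7·9 + 6 (base 9). Lift 10: 76. −1: 75.
[7] 75 ≡ 7·10 + 5 (base 10). Lift 11: 82. −1: 81.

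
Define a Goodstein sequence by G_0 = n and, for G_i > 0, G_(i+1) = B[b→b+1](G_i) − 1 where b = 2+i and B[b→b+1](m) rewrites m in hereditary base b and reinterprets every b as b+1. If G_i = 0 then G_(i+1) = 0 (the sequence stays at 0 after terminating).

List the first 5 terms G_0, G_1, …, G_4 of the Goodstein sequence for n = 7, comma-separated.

7, 30, 259, 3127, 46657

7 —HB2→ 2^2 + 2 + 1 —bump→ 3^3 + 3 + 1 = 31 —(−1)→ 30
30 —HB3→ 3^3 + 3 —bump→ 4^4 + 4 = 260 —(−1)→ 259
259 —HB4→ 4^4 + 3 —bump→ 5^5 + 3 = 3128 —(−1)→ 3127
3127 —HB5→ 5^5 + 2 —bump→ 6^6 + 2 = 46658 —(−1)→ 46657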